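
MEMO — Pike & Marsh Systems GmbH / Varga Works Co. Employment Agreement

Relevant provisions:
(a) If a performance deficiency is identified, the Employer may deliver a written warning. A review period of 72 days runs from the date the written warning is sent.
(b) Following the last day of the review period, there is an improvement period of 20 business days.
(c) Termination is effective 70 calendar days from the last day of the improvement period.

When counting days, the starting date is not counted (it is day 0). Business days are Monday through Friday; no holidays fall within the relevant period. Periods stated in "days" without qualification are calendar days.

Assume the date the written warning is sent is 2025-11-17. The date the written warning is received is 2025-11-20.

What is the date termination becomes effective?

2026-05-06

Adding 72 calendar days to 2025-11-17 gives 2026-01-28, which is the last day of the review period.
The last day of the improvement period: 20 business days after Wednesday, 2026-01-28, skipping weekends — Jan 29, Jan 30, Feb 2, Feb 3, …, Feb 23, Feb 24, Feb 25 — lands on Wednesday, 2026-02-25.
The date termination becomes effective: 2026-02-25 + 70 days = 2026-05-06.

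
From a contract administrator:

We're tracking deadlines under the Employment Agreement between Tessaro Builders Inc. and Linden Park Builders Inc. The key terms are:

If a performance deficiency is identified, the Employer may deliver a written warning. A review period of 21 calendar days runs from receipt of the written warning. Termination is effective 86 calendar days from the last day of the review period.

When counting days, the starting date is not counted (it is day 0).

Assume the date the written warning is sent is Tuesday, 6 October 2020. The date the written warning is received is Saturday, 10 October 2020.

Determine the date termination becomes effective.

The last day of the review period: 21 calendar days after 10 October 2020 is 31 October 2020.
Adding 86 calendar days to 31 October 2020 gives 25 January 2021, which is the date termination becomes effective.

25 January 2021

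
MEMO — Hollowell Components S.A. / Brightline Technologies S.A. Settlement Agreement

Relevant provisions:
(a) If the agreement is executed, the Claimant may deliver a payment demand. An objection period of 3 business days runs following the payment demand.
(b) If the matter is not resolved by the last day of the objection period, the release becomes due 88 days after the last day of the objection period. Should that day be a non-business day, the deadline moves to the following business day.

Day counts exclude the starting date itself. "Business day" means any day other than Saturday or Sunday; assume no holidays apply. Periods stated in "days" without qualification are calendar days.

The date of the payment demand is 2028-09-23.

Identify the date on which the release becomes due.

The last day of the objection period: counting 3 business days from Saturday, 2028-09-23 (Sep 25, Sep 26, Sep 27, skipping weekends) reaches Wednesday, 2028-09-27.
The date on which the release becomes due: 88 calendar days after 2028-09-27 is 2028-12-24. That falls on a Sunday, so it rolls to the next business day, Monday, 2028-12-25.

2028-12-25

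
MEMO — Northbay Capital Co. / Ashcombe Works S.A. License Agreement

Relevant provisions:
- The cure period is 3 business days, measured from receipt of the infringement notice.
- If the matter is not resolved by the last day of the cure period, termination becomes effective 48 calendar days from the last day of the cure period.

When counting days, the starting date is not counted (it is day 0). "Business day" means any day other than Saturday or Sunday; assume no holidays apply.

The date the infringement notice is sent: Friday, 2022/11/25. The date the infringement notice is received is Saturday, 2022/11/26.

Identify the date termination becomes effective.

2023/01/17

The last day of the cure period: 3 business days after Saturday, 2022/11/26, skipping weekends — Nov 28, Nov 29, Nov 30 — lands on Wednesday, 2022/11/30.
Adding 48 calendar days to 2022/11/30 gives 2023/01/17, which is the date termination becomes effective.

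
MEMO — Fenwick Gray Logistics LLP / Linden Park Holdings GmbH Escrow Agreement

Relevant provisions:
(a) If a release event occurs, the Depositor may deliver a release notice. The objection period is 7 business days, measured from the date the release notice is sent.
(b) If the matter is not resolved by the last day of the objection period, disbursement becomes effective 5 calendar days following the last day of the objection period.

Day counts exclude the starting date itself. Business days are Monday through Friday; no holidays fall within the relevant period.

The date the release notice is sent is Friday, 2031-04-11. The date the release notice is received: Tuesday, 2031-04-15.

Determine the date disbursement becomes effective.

2031-04-27

The last day of the objection period: 7 business days after Friday, 2031-04-11, skipping weekends — Apr 14, Apr 15, Apr 16, Apr 17, Apr 18, Apr 21, Apr 22 — lands on Tuesday, 2031-04-22.
Adding 5 calendar days to 2031-04-22 gives 2031-04-27, which is the date disbursement becomes effective.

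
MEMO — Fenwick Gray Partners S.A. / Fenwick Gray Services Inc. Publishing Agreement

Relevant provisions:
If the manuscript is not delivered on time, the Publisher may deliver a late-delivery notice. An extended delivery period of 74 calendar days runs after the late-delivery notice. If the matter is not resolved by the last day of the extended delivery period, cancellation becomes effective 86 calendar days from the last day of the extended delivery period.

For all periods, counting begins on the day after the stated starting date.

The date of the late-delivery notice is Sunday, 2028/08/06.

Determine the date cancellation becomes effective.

The last day of the extended delivery period: 2028/08/06 + 74 days = 2028/10/19.
Adding 86 calendar days to 2028/10/19 gives 2029/01/13, which is the date cancellation becomes effective.

2029/01/13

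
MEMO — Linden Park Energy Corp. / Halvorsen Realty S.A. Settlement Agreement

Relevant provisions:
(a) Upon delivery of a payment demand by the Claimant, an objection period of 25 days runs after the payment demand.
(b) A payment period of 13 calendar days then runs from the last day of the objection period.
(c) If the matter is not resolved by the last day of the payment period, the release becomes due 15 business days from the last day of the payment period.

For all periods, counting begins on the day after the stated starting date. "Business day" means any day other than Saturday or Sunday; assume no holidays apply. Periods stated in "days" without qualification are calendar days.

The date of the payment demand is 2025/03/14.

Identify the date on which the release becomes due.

The last day of the objection period: 25 calendar days after 2025/03/14 is 2025/04/08.
The last day of the payment period: 13 calendar days after 2025/04/08 is 2025/04/21.
The date on which the release becomes due: 15 business days after Monday, 2025/04/21, skipping weekends — Apr 22, Apr 23, Apr 24, Apr 25, …, May 8, May 9, May 12 — lands on Monday, 2025/05/12.

2025/05/12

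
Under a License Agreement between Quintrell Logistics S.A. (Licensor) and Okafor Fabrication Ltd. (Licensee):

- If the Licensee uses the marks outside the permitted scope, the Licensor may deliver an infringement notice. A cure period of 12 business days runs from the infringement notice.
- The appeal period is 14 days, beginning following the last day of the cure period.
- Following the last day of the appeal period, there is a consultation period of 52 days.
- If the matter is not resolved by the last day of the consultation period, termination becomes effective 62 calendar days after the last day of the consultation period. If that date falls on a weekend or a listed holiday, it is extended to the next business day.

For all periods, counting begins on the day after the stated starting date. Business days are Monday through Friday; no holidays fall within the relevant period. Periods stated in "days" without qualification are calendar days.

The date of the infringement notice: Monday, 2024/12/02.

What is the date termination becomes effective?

The last day of the cure period: counting 12 business days from Monday, 2024/12/02 (Dec 3, Dec 4, Dec 5, Dec 6, …, Dec 16, Dec 17, Dec 18, skipping weekends) reaches Wednesday, 2024/12/18.
The last day of the appeal period: 14 calendar days after 2024/12/18 is 2025/01/01.
Adding 52 calendar days to 2025/01/01 gives 2025/02/22, which is the last day of the consultation period.
Adding 62 calendar days to 2025/02/22 gives 2025/04/25, which is the date termination becomes effective. 2025/04/25 is a Friday, so no roll-forward applies.

2025/04/25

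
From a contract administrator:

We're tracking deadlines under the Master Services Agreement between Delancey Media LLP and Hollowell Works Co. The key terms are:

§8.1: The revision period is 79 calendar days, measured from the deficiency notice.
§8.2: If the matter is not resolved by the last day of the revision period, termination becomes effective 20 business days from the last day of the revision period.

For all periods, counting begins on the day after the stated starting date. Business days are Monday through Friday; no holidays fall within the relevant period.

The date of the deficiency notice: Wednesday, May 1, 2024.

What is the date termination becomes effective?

The last day of the revision period: May 1, 2024 + 79 days = Jul 19, 2024.
The date termination becomes effective: 20 business days after Friday, Jul 19, 2024, skipping weekends — Jul 22, Jul 23, Jul 24, Jul 25, …, Aug 14, Aug 15, Aug 16 — lands on Friday, Aug 16, 2024.

Aug 16, 2024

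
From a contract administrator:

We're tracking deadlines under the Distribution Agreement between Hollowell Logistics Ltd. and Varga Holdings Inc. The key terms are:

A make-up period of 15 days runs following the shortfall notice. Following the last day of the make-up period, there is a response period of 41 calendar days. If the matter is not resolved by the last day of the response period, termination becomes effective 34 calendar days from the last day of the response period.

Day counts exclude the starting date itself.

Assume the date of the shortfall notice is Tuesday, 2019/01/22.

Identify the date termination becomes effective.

The last day of the make-up period: 2019/01/22 + 15 days = 2019/02/06.
Adding 41 calendar days to 2019/02/06 gives 2019/03/19, which is the last day of the response period.
The date termination becomes effective: 2019/03/19 + 34 days = 2019/04/22.

2019/04/22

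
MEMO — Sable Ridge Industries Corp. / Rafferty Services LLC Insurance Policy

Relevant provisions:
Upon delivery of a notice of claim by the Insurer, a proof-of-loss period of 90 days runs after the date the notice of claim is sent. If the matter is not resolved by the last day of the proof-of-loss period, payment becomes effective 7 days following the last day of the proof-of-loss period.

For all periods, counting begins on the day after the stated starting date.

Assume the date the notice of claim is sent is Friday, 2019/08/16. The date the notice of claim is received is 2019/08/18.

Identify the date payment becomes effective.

Adding 90 calendar days to 2019/08/16 gives 2019/11/14, which is the last day of the proof-of-loss period.
The date payment becomes effective: 2019/11/14 + 7 days = 2019/11/21.

2019/11/21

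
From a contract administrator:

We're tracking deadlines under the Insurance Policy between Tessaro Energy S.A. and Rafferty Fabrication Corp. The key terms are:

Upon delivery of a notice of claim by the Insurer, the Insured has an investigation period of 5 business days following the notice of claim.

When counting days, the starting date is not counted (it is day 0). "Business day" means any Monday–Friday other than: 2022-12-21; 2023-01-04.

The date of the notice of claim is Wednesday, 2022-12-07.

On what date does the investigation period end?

2022-12-14

The last day of the investigation period: 5 business days after Wednesday, 2022-12-07, skipping weekends — Dec 8, Dec 9, Dec 12, Dec 13, Dec 14 — lands on Wednesday, 2022-12-14.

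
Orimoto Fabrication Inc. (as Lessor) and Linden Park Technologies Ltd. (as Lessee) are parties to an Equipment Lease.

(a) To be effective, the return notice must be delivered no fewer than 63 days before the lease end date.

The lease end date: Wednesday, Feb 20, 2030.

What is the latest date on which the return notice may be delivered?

Dec 19, 2029

Feb 20, 2030 minus 63 days is Dec 19, 2029.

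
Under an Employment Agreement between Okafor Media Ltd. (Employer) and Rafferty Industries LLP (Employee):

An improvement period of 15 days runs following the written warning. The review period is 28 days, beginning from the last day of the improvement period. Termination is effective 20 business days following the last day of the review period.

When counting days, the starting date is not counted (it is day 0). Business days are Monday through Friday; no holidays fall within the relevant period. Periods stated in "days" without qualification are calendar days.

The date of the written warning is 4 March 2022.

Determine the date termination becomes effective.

13 May 2022

Adding 15 calendar days to 4 March 2022 gives 19 March 2022, which is the last day of the improvement period.
The last day of the review period: 19 March 2022 + 28 days = 16 April 2022.
From Saturday, 16 April 2022, 20 business days (Apr 18, Apr 19, Apr 20, Apr 21, …, May 11, May 12, May 13, skipping weekends) brings us to Friday, 13 May 2022, which is the date termination becomes effective.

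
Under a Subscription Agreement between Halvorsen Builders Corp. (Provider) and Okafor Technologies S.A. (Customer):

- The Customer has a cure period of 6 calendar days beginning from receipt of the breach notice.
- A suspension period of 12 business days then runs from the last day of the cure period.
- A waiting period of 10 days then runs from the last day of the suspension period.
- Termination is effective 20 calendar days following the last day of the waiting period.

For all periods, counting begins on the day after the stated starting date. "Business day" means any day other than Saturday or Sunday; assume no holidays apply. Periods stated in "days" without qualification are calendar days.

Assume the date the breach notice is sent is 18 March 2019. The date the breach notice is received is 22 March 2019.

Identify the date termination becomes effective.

The last day of the cure period: 22 March 2019 + 6 days = 28 March 2019.
The last day of the suspension period: counting 12 business days from Thursday, 28 March 2019 (Mar 29, Apr 1, Apr 2, Apr 3, …, Apr 11, Apr 12, Apr 15, skipping weekends) reaches Monday, 15 April 2019.
The last day of the waiting period: 15 April 2019 + 10 days = 25 April 2019.
The date termination becomes effective: 25 April 2019 + 20 days = 15 May 2019.

15 May 2019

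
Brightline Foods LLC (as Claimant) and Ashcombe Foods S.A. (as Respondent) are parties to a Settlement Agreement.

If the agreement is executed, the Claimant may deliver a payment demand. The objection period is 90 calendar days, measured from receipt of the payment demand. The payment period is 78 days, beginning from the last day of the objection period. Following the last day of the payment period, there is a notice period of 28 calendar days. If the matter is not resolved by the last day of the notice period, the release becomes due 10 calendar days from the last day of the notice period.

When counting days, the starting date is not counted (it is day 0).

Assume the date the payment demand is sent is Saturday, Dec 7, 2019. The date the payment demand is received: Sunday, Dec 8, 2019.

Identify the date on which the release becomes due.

The last day of the objection period: Dec 8, 2019 + 90 days = Mar 7, 2020.
The last day of the payment period: Mar 7, 2020 + 78 days = May 24, 2020.
Adding 28 calendar days to May 24, 2020 gives Jun 21, 2020, which is the last day of the notice period.
Adding 10 calendar days to Jun 21, 2020 gives Jul 1, 2020, which is the date on which the release becomes due.

Jul 1, 2020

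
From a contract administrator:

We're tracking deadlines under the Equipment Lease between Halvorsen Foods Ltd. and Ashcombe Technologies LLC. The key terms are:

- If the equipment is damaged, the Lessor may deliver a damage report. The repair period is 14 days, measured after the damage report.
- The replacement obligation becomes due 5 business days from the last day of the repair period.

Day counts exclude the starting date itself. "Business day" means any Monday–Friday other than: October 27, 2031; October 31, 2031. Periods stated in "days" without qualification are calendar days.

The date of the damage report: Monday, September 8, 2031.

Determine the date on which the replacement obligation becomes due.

September 29, 2031

The last day of the repair period: 14 calendar days after September 8, 2031 is September 22, 2031.
The date on which the replacement obligation becomes due: 5 business days after Monday, September 22, 2031, skipping weekends — Sep 23, Sep 24, Sep 25, Sep 26, Sep 29 — lands on Monday, September 29, 2031.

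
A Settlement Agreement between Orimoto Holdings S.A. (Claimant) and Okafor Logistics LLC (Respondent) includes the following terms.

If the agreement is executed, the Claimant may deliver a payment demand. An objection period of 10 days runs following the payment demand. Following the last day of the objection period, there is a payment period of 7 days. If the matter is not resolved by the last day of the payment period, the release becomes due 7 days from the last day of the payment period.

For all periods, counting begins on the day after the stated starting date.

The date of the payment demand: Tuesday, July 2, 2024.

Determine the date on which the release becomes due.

July 26, 2024

Adding 10 calendar days to July 2, 2024 gives July 12, 2024, which is the last day of the objection period.
The last day of the payment period: July 12, 2024 + 7 days = July 19, 2024.
The date on which the release becomes due: July 19, 2024 + 7 days = July 26, 2024.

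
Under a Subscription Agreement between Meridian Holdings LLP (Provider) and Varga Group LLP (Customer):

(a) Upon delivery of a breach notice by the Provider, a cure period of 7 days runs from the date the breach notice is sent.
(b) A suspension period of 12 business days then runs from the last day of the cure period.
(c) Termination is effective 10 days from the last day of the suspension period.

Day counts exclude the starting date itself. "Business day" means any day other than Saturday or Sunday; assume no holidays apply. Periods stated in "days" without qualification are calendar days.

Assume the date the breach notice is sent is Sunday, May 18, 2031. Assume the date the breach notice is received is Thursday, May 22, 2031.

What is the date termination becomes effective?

Adding 7 calendar days to May 18, 2031 gives May 25, 2031, which is the last day of the cure period.
The last day of the suspension period: counting 12 business days from Sunday, May 25, 2031 (May 26, May 27, May 28, May 29, …, Jun 6, Jun 9, Jun 10, skipping weekends) reaches Tuesday, June 10, 2031.
Adding 10 calendar days to June 10, 2031 gives June 20, 2031, which is the date termination becomes effective.

June 20, 2031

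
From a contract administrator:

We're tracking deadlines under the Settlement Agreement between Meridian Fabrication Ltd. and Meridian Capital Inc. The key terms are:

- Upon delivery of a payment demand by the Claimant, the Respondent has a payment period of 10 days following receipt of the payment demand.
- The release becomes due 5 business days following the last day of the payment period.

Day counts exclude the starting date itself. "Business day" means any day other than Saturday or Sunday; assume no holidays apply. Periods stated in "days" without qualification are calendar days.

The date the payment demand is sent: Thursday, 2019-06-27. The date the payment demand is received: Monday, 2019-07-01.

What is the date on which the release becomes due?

The last day of the payment period: 2019-07-01 + 10 days = 2019-07-11.
The date on which the release becomes due: 5 business days after Thursday, 2019-07-11, skipping weekends — Jul 12, Jul 15, Jul 16, Jul 17, Jul 18 — lands on Thursday, 2019-07-18.

2019-07-18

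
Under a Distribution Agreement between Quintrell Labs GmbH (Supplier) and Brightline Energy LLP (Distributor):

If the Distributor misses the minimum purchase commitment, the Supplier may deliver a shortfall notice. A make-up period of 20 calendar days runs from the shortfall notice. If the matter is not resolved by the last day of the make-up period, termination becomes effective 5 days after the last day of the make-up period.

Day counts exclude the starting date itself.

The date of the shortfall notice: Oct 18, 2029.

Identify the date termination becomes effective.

The last day of the make-up period: 20 calendar days after Oct 18, 2029 is Nov 7, 2029.
Adding 5 calendar days to Nov 7, 2029 gives Nov 12, 2029, which is the date termination becomes effective.

Nov 12, 2029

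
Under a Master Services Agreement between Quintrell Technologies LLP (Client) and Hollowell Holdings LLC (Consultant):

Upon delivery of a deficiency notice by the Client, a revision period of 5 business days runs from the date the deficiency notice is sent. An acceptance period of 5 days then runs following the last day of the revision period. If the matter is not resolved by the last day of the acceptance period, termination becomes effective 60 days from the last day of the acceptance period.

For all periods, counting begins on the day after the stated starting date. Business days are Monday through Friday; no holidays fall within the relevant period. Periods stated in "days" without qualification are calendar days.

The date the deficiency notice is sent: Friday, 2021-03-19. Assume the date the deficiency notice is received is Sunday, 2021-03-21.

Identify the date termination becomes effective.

2021-05-30

The last day of the revision period: counting 5 business days from Friday, 2021-03-19 (Mar 22, Mar 23, Mar 24, Mar 25, Mar 26, skipping weekends) reaches Friday, 2021-03-26.
Adding 5 calendar days to 2021-03-26 gives 2021-03-31, which is the last day of the acceptance period.
Adding 60 calendar days to 2021-03-31 gives 2021-05-30, which is the date termination becomes effective.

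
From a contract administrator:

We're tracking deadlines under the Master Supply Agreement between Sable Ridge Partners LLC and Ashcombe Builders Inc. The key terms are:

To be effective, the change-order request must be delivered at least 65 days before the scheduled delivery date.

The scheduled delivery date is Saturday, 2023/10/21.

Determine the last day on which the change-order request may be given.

Counting back 65 calendar days from 2023/10/21 gives 2023/08/17.

2023/08/17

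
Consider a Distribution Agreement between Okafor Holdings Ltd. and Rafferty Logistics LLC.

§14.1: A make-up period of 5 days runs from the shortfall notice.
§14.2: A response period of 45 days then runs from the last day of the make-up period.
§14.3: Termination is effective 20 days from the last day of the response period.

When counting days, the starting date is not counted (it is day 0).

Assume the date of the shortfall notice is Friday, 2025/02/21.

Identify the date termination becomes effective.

The last day of the make-up period: 5 calendar days after 2025/02/21 is 2025/02/26.
The last day of the response period: 2025/02/26 + 45 days = 2025/04/12.
The date termination becomes effective: 20 calendar days after 2025/04/12 is 2025/05/02.

2025/05/02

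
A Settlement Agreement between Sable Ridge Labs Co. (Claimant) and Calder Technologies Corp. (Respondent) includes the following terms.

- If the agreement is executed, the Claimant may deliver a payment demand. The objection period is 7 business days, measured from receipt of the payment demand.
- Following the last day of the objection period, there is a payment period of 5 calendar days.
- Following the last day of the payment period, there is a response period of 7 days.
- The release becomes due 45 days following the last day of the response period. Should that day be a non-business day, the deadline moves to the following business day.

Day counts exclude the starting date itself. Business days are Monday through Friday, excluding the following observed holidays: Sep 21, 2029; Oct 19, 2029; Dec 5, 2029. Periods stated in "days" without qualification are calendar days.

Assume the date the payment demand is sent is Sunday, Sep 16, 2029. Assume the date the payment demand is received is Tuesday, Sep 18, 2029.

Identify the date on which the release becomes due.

The last day of the objection period: 7 business days after Tuesday, Sep 18, 2029, skipping weekends and the listed holiday on Sep 21 — Sep 19, Sep 20, Sep 24, Sep 25, Sep 26, Sep 27, Sep 28 — lands on Friday, Sep 28, 2029.
Adding 5 calendar days to Sep 28, 2029 gives Oct 3, 2029, which is the last day of the payment period.
The last day of the response period: 7 calendar days after Oct 3, 2029 is Oct 10, 2029.
The date on which the release becomes due: 45 calendar days after Oct 10, 2029 is Nov 24, 2029. That falls on a Saturday, so it rolls to the next business day, Monday, Nov 26, 2029.

Nov 26, 2029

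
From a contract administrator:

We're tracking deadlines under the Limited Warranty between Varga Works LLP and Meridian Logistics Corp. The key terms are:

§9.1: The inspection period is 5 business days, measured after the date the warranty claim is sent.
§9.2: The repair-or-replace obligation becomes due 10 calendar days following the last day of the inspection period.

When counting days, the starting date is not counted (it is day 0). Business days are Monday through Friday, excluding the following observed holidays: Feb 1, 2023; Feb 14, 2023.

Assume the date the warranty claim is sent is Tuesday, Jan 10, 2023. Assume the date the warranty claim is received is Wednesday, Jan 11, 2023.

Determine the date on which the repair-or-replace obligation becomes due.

From Tuesday, Jan 10, 2023, 5 business days (Jan 11, Jan 12, Jan 13, Jan 16, Jan 17, skipping weekends) brings us to Tuesday, Jan 17, 2023, which is the last day of the inspection period.
The date on which the repair-or-replace obligation becomes due: Jan 17, 2023 + 10 days = Jan 27, 2023.

Jan 27, 2023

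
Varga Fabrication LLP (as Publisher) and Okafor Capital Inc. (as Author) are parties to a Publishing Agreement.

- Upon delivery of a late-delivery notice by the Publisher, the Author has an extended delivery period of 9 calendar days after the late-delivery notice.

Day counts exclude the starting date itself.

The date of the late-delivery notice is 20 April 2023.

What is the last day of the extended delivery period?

29 April 2023

The last day of the extended delivery period: 9 calendar days after 20 April 2023 is 29 April 2023.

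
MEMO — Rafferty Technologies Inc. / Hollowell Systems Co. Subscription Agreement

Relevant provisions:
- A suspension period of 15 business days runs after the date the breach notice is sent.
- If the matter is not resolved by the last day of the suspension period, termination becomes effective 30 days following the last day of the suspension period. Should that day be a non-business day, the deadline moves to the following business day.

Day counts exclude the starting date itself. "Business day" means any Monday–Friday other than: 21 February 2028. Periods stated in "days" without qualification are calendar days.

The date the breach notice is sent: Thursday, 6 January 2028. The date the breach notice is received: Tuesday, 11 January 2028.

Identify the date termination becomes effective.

The last day of the suspension period: 15 business days after Thursday, 6 January 2028, skipping weekends — Jan 7, Jan 10, Jan 11, Jan 12, …, Jan 25, Jan 26, Jan 27 — lands on Thursday, 27 January 2028.
The date termination becomes effective: 30 calendar days after 27 January 2028 is 26 February 2028. That falls on a Saturday, so it rolls to the next business day, Monday, 28 February 2028.

28 February 2028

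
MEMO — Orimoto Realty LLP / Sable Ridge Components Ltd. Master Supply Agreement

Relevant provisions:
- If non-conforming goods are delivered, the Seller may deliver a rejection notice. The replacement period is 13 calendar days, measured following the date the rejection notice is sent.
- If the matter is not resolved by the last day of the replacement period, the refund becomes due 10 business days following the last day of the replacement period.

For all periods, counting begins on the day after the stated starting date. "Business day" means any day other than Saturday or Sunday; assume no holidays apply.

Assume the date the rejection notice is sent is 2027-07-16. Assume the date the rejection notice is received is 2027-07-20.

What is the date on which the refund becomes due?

The last day of the replacement period: 2027-07-16 + 13 days = 2027-07-29.
The date on which the refund becomes due: counting 10 business days from Thursday, 2027-07-29 (Jul 30, Aug 2, Aug 3, Aug 4, Aug 5, Aug 6, Aug 9, Aug 10, Aug 11, Aug 12, skipping weekends) reaches Thursday, 2027-08-12.

2027-08-12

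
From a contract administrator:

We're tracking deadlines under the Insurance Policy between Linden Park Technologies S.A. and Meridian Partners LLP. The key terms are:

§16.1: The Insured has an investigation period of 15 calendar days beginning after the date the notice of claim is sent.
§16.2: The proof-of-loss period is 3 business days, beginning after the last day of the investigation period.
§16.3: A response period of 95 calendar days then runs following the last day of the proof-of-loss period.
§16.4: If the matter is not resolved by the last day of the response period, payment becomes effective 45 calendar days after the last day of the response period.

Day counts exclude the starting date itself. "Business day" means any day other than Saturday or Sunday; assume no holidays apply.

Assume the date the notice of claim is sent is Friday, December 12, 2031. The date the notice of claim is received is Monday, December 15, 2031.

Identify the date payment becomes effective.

Adding 15 calendar days to December 12, 2031 gives December 27, 2031, which is the last day of the investigation period.
The last day of the proof-of-loss period: 3 business days after Saturday, December 27, 2031, skipping weekends — Dec 29, Dec 30, Dec 31 — lands on Wednesday, December 31, 2031.
The last day of the response period: December 31, 2031 + 95 days = April 4, 2032.
The date payment becomes effective: April 4, 2032 + 45 days = May 19, 2032.

May 19, 2032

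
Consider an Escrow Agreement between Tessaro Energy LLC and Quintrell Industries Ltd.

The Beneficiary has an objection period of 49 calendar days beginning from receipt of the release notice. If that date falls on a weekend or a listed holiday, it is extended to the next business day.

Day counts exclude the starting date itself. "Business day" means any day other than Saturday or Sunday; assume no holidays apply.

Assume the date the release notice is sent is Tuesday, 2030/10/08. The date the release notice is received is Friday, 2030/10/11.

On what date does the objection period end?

2030/11/29

Adding 49 calendar days to 2030/10/11 gives 2030/11/29, which is the last day of the objection period. 2030/11/29 is a Friday, so no roll-forward applies.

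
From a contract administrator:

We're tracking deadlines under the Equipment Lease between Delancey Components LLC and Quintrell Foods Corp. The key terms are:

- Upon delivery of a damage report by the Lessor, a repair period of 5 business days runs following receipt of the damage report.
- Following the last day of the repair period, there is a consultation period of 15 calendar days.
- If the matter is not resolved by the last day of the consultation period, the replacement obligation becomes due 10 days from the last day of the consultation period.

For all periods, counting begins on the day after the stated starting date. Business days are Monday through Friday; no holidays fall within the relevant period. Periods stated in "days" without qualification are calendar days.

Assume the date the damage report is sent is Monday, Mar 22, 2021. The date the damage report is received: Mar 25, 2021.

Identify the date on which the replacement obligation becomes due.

Apr 26, 2021

The last day of the repair period: 5 business days after Thursday, Mar 25, 2021, skipping weekends — Mar 26, Mar 29, Mar 30, Mar 31, Apr 1 — lands on Thursday, Apr 1, 2021.
Adding 15 calendar days to Apr 1, 2021 gives Apr 16, 2021, which is the last day of the consultation period.
The date on which the replacement obligation becomes due: 10 calendar days after Apr 16, 2021 is Apr 26, 2021.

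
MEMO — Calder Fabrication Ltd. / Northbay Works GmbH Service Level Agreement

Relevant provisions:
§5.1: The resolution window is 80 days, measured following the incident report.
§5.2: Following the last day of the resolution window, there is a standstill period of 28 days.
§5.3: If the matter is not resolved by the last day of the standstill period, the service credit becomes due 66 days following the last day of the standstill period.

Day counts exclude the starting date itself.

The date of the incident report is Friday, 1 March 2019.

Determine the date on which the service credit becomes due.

22 August 2019

The last day of the resolution window: 1 March 2019 + 80 days = 20 May 2019.
The last day of the standstill period: 28 calendar days after 20 May 2019 is 17 June 2019.
The date on which the service credit becomes due: 66 calendar days after 17 June 2019 is 22 August 2019.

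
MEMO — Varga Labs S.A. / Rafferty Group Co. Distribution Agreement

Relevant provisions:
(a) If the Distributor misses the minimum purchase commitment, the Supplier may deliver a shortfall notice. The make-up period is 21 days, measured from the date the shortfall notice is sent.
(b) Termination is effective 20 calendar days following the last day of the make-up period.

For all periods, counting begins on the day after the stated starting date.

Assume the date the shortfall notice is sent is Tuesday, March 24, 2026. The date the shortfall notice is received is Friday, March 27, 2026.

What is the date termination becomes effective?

The last day of the make-up period: March 24, 2026 + 21 days = April 14, 2026.
The date termination becomes effective: April 14, 2026 + 20 days = May 4, 2026.

May 4, 2026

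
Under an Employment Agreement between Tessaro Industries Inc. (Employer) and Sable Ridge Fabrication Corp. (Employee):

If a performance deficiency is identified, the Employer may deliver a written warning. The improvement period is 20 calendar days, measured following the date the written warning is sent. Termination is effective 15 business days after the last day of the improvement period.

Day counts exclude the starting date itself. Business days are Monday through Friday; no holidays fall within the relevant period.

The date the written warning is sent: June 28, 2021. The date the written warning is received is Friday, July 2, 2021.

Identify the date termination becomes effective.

August 6, 2021

Adding 20 calendar days to June 28, 2021 gives July 18, 2021, which is the last day of the improvement period.
The date termination becomes effective: counting 15 business days from Sunday, July 18, 2021 (Jul 19, Jul 20, Jul 21, Jul 22, …, Aug 4, Aug 5, Aug 6, skipping weekends) reaches Friday, August 6, 2021.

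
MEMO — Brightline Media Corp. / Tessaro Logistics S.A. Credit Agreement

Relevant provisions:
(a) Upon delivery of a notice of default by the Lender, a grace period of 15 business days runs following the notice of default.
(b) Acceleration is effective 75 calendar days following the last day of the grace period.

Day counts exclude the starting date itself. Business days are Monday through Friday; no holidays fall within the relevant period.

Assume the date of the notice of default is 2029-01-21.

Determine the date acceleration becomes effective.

The last day of the grace period: 15 business days after Sunday, 2029-01-21, skipping weekends — Jan 22, Jan 23, Jan 24, Jan 25, …, Feb 7, Feb 8, Feb 9 — lands on Friday, 2029-02-09.
The date acceleration becomes effective: 2029-02-09 + 75 days = 2029-04-25.

2029-04-25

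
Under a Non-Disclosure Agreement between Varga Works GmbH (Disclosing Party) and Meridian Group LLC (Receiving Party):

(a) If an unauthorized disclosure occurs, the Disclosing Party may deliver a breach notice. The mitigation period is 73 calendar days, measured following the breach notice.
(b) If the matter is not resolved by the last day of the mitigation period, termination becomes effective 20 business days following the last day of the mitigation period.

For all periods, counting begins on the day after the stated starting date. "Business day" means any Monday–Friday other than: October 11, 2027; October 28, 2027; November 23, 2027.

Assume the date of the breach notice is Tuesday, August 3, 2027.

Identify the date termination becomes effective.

November 15, 2027

Adding 73 calendar days to August 3, 2027 gives October 15, 2027, which is the last day of the mitigation period.
The date termination becomes effective: 20 business days after Friday, October 15, 2027, skipping weekends and the listed holiday on Oct 28 — Oct 18, Oct 19, Oct 20, Oct 21, …, Nov 11, Nov 12, Nov 15 — lands on Monday, November 15, 2027.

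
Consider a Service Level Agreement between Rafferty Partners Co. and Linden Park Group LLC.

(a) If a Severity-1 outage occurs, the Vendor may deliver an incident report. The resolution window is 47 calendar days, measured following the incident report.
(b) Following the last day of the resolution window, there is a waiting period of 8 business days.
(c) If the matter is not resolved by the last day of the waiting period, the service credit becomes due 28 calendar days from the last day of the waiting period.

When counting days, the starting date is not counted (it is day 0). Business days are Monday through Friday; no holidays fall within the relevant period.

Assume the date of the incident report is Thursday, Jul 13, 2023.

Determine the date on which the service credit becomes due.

Oct 6, 2023

The last day of the resolution window: 47 calendar days after Jul 13, 2023 is Aug 29, 2023.
The last day of the waiting period: 8 business days after Tuesday, Aug 29, 2023, skipping weekends — Aug 30, Aug 31, Sep 1, Sep 4, Sep 5, Sep 6, Sep 7, Sep 8 — lands on Friday, Sep 8, 2023.
The date on which the service credit becomes due: Sep 8, 2023 + 28 days = Oct 6, 2023.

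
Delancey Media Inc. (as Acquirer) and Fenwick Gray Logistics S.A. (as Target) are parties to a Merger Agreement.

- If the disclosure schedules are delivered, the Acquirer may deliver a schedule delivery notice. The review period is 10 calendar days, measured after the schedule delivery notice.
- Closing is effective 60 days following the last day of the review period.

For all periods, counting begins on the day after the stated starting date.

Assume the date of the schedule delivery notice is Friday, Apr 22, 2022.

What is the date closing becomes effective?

The last day of the review period: Apr 22, 2022 + 10 days = May 2, 2022.
The date closing becomes effective: 60 calendar days after May 2, 2022 is Jul 1, 2022.

Jul 1, 2022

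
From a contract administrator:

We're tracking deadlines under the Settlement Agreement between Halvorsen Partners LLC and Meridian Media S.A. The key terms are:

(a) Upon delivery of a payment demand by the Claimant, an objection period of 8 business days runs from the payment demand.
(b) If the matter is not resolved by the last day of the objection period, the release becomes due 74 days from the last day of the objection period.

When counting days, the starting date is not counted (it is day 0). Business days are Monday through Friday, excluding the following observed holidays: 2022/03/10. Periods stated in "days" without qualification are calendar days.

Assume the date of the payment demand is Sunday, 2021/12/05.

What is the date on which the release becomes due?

2022/02/27

From Sunday, 2021/12/05, 8 business days (Dec 6, Dec 7, Dec 8, Dec 9, Dec 10, Dec 13, Dec 14, Dec 15, skipping weekends) brings us to Wednesday, 2021/12/15, which is the last day of the objection period.
The date on which the release becomes due: 74 calendar days after 2021/12/15 is 2022/02/27.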